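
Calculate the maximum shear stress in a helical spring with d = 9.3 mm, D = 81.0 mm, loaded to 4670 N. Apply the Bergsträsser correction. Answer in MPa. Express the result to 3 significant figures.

1390 MPa

Spring index C = D/d = 81.0/9.3 = 8.7097
K_B = (4C+2)/(4C−3) = 36.839/31.839 = 1.1570
τ₀ = 8FD/(πd³) = 8·4670·81.0/(π·9.3³) = 3.02616e+06/2527 = 1197.5 MPa
τ_max = K·τ₀ = 1.1570 × 1197.5 = 1385.6 MPa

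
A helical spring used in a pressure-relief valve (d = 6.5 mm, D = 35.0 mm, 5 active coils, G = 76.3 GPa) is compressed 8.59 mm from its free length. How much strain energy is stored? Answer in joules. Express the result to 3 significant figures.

k = Gd⁴/(8D³N_a) = (76.3×10³)(6.5⁴)/(8·35.0³·5) = 79.417 N/mm
U = ½kδ² = 0.5 × 79.417 × 8.59² = 2930 N·mm = 2.93 J

2.93 J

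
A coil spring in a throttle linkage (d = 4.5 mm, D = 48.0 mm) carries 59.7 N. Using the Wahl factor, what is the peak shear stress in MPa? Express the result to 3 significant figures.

90.9 MPa

Spring index C = D/d = 48.0/4.5 = 10.6667
K_W = (4C−1)/(4C−4) + 0.615/C = 41.667/38.667 + 0.0577 = 1.1352
τ₀ = 8FD/(πd³) = 8·59.7·48.0/(π·4.5³) = 22924.8/286.28 = 80.079 MPa
τ_max = K·τ₀ = 1.1352 × 80.079 = 90.909 MPa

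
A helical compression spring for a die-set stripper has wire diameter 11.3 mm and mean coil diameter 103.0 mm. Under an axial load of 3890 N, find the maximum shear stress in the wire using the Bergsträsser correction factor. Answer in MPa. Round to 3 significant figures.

813 MPa

Spring index C = D/d = 103.0/11.3 = 9.1150
K_B = (4C+2)/(4C−3) = 38.460/33.460 = 1.1494
τ₀ = 8FD/(πd³) = 8·3890·103.0/(π·11.3³) = 3.20536e+06/4533 = 707.12 MPa
τ_max = K·τ₀ = 1.1494 × 707.12 = 812.78 MPa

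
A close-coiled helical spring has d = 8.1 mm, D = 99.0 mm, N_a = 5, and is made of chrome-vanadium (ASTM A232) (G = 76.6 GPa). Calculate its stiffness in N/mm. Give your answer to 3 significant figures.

k = Gd⁴/(8D³N_a) = (76.6×10³ × 8.1⁴) / (8 × 99.0³ × 5)
  = 3.29738e+08 / 3.8812e+07 = 8.4958 N/mm

8.50 N/mm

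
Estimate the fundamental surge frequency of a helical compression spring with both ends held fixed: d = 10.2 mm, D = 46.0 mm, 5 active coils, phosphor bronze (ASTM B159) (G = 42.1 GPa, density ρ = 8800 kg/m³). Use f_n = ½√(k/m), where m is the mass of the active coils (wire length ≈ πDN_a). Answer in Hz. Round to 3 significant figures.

k = Gd⁴/(8D³N_a) = (42.1×10³)(10.2⁴)/(8·46.0³·5) = 117.04 N/mm = 1.1704e+05 N/m
Wire length L = πDN_a = π·46.0·5 = 722.57 mm
m = ρ·(πd²/4)·L = 8800 × 81.713×10⁻⁶ m² × 0.72257 m = 0.51958 kg
f_n = ½√(k/m) = 0.5·√(1.1704e+05/0.51958) = 0.5·√(2.2527e+05) = 237.31 Hz

237 Hz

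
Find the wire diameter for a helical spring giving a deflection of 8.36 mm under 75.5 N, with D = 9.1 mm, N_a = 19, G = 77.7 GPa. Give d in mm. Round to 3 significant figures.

Required rate k = F/δ = 75.5/8.36 = 9.0311 N/mm
d = (8D³N_a·k / G)^(1/4) = (8·9.1³·19·9.0311 / (77.7×10³))^0.25
  = (13.313)^0.25 = 1.9102 mm

1.91 mm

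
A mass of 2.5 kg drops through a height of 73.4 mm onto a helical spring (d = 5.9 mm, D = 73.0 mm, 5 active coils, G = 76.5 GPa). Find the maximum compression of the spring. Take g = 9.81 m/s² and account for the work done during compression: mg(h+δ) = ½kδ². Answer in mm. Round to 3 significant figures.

k = Gd⁴/(8D³N_a) = (76.5×10³)(5.9⁴)/(8·73.0³·5) = 5.9572 N/mm
W = mg = 2.5 × 9.81 = 24.525 N
½kδ² − Wδ − Wh = 0 → δ = (W + √(W² + 2kWh))/k
δ = (24.525 + √(601.48 + 21447.5))/5.9572 = (24.525 + 148.49)/5.9572 = 29.043 mm

29.0 mm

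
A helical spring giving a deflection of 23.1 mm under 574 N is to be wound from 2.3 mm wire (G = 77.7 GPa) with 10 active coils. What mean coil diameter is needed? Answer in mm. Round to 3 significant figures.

Required rate k = F/δ = 574/23.1 = 24.848 N/mm
D = (Gd⁴/(8N_a·k))^(1/3) = (77.7×10³·2.3⁴/(8·10·24.848))^(1/3)
  = (1093.81)^(1/3) = 10.3034 mm

10.3 mm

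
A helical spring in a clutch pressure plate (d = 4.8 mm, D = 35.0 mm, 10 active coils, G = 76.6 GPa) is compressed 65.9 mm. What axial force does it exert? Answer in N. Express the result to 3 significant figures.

k = Gd⁴/(8D³N_a) = (76.6×10³)(4.8⁴)/(8·35.0³·10) = 11.855 N/mm
F = k·δ = 11.855 × 65.9 = 781.24 N

781 N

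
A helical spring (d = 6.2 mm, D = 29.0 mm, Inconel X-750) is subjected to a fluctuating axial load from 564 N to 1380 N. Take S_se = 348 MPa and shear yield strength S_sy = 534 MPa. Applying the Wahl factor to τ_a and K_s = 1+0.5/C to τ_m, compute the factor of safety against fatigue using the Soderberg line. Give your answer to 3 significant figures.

C = D/d = 29.0/6.2 = 4.6774; K_W = (4C−1)/(4C−4)+0.615/C = 1.3354; K_s = 1+0.5/C = 1.1069
F_a = (F_max−F_min)/2 = 408 N; F_m = (F_max+F_min)/2 = 972 N
τ_a = K_W·8F_aD/(πd³) = 1.3354 × 126.42 = 168.83 MPa
τ_m = K_s·8F_mD/(πd³) = 1.1069 × 301.18 = 333.38 MPa
Soderberg: 1/n_f = τ_a/S_se + τ_m/S_sy = 168.83/348 + 333.38/534 = 0.48514 + 0.62430 = 1.1094
n_f = 1/1.1094 = 0.9014

0.901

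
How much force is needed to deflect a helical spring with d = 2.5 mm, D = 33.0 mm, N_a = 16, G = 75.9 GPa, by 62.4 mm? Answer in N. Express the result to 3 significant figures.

40.2 N

k = Gd⁴/(8D³N_a) = (75.9×10³)(2.5⁴)/(8·33.0³·16) = 0.64454 N/mm
F = k·δ = 0.64454 × 62.4 = 40.219 N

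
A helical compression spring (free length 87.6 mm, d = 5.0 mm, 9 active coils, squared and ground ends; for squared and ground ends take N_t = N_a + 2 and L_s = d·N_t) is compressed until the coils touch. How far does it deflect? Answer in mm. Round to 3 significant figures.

32.6 mm

N_t = 11; L_s = 5.0·11 = 55 mm
δ_solid = L₀ − L_s = 87.6 − 55 = 32.6 mm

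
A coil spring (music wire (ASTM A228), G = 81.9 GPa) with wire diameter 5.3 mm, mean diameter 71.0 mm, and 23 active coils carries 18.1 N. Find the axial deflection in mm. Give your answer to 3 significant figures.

18.4 mm

k = Gd⁴/(8D³N_a) = (81.9×10³)(5.3⁴)/(8·71.0³·23) = 0.98128 N/mm
δ = F/k = 18.1 / 0.98128 = 18.445 mm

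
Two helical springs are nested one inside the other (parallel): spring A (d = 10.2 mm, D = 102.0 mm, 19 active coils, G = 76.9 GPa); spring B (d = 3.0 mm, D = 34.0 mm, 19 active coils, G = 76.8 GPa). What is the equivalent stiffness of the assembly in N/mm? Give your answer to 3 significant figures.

6.20 N/mm

k_A = Gd⁴/(8D³N_a) = (76.9×10³)(10.2⁴)/(8·102.0³·19) = 5.1604 N/mm
k_B = Gd⁴/(8D³N_a) = (76.8×10³)(3.0⁴)/(8·34.0³·19) = 1.0413 N/mm
Parallel: k_eq = 5.1604 + 1.0413 = 6.2017 N/mm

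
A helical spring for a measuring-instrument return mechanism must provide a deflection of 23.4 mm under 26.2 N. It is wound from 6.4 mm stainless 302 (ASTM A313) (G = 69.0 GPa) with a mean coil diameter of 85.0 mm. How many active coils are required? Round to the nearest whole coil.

Required rate k = F/δ = 26.2/23.4 = 1.1197 N/mm
N_a = Gd⁴/(8D³k) = (69.0×10³ × 6.4⁴)/(8 × 85.0³ × 1.1197)
    = 1.15763e+08 / 5.50088e+06 = 21.04 → 21 coils

21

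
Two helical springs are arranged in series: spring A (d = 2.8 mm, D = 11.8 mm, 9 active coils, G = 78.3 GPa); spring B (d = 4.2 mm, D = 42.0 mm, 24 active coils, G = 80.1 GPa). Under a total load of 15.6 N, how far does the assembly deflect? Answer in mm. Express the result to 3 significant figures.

k_A = Gd⁴/(8D³N_a) = (78.3×10³)(2.8⁴)/(8·11.8³·9) = 40.683 N/mm
k_B = Gd⁴/(8D³N_a) = (80.1×10³)(4.2⁴)/(8·42.0³·24) = 1.7522 N/mm
Series: 1/k_eq = 1/40.683 + 1/1.7522 = 0.5953; k_eq = 1.6798 N/mm
δ = F/k_eq = 15.6/1.6798 = 9.2866 mm

9.29 mm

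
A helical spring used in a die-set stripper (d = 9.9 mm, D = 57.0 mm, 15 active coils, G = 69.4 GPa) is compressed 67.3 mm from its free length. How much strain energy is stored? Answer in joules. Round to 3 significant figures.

67.9 J

k = Gd⁴/(8D³N_a) = (69.4×10³)(9.9⁴)/(8·57.0³·15) = 29.998 N/mm
U = ½kδ² = 0.5 × 29.998 × 67.3² = 67935 N·mm = 67.935 J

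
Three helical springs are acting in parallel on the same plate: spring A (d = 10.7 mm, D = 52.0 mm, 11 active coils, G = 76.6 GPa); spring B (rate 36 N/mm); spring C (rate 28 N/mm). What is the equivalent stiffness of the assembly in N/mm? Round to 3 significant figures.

k_A = Gd⁴/(8D³N_a) = (76.6×10³)(10.7⁴)/(8·52.0³·11) = 81.147 N/mm
Parallel: k_eq = 81.147 + 36 + 28 = 145.15 N/mm

145 N/mm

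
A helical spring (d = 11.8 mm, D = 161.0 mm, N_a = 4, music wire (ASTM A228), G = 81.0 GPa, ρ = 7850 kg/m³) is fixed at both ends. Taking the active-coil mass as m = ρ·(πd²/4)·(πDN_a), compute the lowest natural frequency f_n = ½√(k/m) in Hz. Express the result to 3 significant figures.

k = Gd⁴/(8D³N_a) = (81.0×10³)(11.8⁴)/(8·161.0³·4) = 11.759 N/mm = 11759 N/m
Wire length L = πDN_a = π·161.0·4 = 2023.2 mm
m = ρ·(πd²/4)·L = 7850 × 109.36×10⁻⁶ m² × 2.0232 m = 1.7368 kg
f_n = ½√(k/m) = 0.5·√(11759/1.7368) = 0.5·√(6770.6) = 41.142 Hz

41.1 Hz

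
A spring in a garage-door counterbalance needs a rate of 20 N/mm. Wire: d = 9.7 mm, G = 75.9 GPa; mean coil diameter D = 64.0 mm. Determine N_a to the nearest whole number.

N_a = Gd⁴/(8D³k) = (75.9×10³ × 9.7⁴)/(8 × 64.0³ × 20)
    = 6.71937e+08 / 4.1943e+07 = 16.02 → 16 coils

16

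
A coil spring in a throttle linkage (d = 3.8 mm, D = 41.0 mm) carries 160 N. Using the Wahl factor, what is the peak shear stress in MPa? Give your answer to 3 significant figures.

345 MPa

Spring index C = D/d = 41.0/3.8 = 10.7895
K_W = (4C−1)/(4C−4) + 0.615/C = 42.158/39.158 + 0.0570 = 1.1336
τ₀ = 8FD/(πd³) = 8·160·41.0/(π·3.8³) = 52480/172.39 = 304.43 MPa
τ_max = K·τ₀ = 1.1336 × 304.43 = 345.11 MPa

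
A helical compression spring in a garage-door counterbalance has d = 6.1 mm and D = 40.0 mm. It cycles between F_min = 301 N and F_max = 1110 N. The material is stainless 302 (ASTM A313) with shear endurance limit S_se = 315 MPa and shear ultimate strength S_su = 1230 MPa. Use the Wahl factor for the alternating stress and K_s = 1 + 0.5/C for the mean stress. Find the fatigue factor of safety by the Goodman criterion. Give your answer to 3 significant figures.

C = D/d = 40.0/6.1 = 6.5574; K_W = (4C−1)/(4C−4)+0.615/C = 1.2287; K_s = 1+0.5/C = 1.0762
F_a = (F_max−F_min)/2 = 404.5 N; F_m = (F_max+F_min)/2 = 705.5 N
τ_a = K_W·8F_aD/(πd³) = 1.2287 × 181.52 = 223.04 MPa
τ_m = K_s·8F_mD/(πd³) = 1.0762 × 316.6 = 340.74 MPa
Goodman: 1/n_f = τ_a/S_se + τ_m/S_su = 223.04/315 + 340.74/1230 = 0.70808 + 0.27702 = 0.9851
n_f = 1/0.9851 = 1.015

1.02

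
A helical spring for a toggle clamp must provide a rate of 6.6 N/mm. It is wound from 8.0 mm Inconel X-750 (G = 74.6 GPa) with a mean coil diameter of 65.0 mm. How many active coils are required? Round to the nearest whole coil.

21

N_a = Gd⁴/(8D³k) = (74.6×10³ × 8.0⁴)/(8 × 65.0³ × 6.6)
    = 3.05562e+08 / 1.45002e+07 = 21.07 → 21 coils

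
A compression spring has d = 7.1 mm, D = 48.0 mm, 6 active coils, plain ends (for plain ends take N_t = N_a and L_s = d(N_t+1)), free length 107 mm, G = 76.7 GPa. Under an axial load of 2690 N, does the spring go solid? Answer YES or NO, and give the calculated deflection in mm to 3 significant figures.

k = Gd⁴/(8D³N_a) = (76.7×10³)(7.1⁴)/(8·48.0³·6) = 36.717 N/mm
N_t = 6; L_s = 7.1·7 = 49.7 mm; δ_solid = L₀ − L_s = 107 − 49.7 = 57.3 mm
δ = F/k = 2690/36.717 = 73.264 mm
δ ≥ δ_solid → spring goes solid

YES, δ = 73.3 mm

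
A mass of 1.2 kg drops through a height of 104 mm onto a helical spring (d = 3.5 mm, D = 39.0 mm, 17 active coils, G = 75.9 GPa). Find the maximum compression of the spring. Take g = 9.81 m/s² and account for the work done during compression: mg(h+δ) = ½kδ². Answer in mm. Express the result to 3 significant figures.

k = Gd⁴/(8D³N_a) = (75.9×10³)(3.5⁴)/(8·39.0³·17) = 1.4118 N/mm
W = mg = 1.2 × 9.81 = 11.772 N
½kδ² − Wδ − Wh = 0 → δ = (W + √(W² + 2kWh))/k
δ = (11.772 + √(138.58 + 3456.96))/1.4118 = (11.772 + 59.963)/1.4118 = 50.81 mm

50.8 mm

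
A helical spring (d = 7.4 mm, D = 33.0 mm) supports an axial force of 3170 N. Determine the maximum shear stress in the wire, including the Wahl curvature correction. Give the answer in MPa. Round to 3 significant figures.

Spring index C = D/d = 33.0/7.4 = 4.4595
K_W = (4C−1)/(4C−4) + 0.615/C = 16.838/13.838 + 0.1379 = 1.3547
τ₀ = 8FD/(πd³) = 8·3170·33.0/(π·7.4³) = 836880/1273 = 657.38 MPa
τ_max = K·τ₀ = 1.3547 × 657.38 = 890.56 MPa

891 MPa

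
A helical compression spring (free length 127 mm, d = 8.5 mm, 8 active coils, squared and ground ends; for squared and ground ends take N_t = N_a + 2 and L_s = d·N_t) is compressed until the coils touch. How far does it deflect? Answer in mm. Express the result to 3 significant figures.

N_t = 10; L_s = 8.5·10 = 85 mm
δ_solid = L₀ − L_s = 127 − 85 = 42 mm

42.0 mm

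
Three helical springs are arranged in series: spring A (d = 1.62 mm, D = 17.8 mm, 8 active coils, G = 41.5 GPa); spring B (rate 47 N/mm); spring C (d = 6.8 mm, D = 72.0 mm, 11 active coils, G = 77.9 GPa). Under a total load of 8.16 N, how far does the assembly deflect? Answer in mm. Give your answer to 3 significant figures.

k_A = Gd⁴/(8D³N_a) = (41.5×10³)(1.62⁴)/(8·17.8³·8) = 0.7919 N/mm
k_C = Gd⁴/(8D³N_a) = (77.9×10³)(6.8⁴)/(8·72.0³·11) = 5.071 N/mm
Series: 1/k_eq = 1/0.7919 + 1/47 + 1/5.071 = 1.4813; k_eq = 0.6751 N/mm
δ = F/k_eq = 8.16/0.6751 = 12.087 mm

12.1 mm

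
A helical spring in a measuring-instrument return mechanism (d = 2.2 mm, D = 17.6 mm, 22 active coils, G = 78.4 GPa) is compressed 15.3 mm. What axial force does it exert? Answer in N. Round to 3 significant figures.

29.3 N

k = Gd⁴/(8D³N_a) = (78.4×10³)(2.2⁴)/(8·17.6³·22) = 1.9141 N/mm
F = k·δ = 1.9141 × 15.3 = 29.285 N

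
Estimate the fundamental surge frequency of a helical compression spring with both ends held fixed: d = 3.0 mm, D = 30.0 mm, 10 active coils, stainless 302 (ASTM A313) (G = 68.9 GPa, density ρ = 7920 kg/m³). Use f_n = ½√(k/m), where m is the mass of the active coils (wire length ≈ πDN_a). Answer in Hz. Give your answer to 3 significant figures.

k = Gd⁴/(8D³N_a) = (68.9×10³)(3.0⁴)/(8·30.0³·10) = 2.5838 N/mm = 2583.8 N/m
Wire length L = πDN_a = π·30.0·10 = 942.48 mm
m = ρ·(πd²/4)·L = 7920 × 7.0686×10⁻⁶ m² × 0.94248 m = 0.052763 kg
f_n = ½√(k/m) = 0.5·√(2583.8/0.052763) = 0.5·√(48969) = 110.64 Hz

111 Hz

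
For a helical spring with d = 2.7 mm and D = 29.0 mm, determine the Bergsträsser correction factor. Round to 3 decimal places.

1.125

C = D/d = 29.0/2.7 = 10.7407
K_B = (4C+2)/(4C−3) = 44.963/39.963 = 1.1251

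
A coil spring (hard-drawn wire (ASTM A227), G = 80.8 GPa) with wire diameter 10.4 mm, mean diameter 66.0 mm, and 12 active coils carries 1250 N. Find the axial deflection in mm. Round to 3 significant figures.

k = Gd⁴/(8D³N_a) = (80.8×10³)(10.4⁴)/(8·66.0³·12) = 34.249 N/mm
δ = F/k = 1250 / 34.249 = 36.498 mm

36.5 mm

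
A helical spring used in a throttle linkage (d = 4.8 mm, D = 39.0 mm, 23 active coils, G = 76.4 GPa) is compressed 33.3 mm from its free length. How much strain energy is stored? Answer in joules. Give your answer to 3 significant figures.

2.06 J

k = Gd⁴/(8D³N_a) = (76.4×10³)(4.8⁴)/(8·39.0³·23) = 3.7158 N/mm
U = ½kδ² = 0.5 × 3.7158 × 33.3² = 2060.2 N·mm = 2.0602 J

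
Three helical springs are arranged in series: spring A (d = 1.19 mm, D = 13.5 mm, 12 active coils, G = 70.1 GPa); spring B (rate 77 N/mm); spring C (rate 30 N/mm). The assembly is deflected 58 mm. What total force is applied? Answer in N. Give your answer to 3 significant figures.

33.6 N

k_A = Gd⁴/(8D³N_a) = (70.1×10³)(1.19⁴)/(8·13.5³·12) = 0.59516 N/mm
Series: 1/k_eq = 1/0.59516 + 1/77 + 1/30 = 1.7265; k_eq = 0.57919 N/mm
F = k_eq·δ = 0.57919·58 = 33.593 N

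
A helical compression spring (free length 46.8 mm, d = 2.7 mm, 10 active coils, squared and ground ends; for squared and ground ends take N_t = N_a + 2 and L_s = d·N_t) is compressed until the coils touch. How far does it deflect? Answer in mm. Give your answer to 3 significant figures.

N_t = 12; L_s = 2.7·12 = 32.4 mm
δ_solid = L₀ − L_s = 46.8 − 32.4 = 14.4 mm

14.4 mm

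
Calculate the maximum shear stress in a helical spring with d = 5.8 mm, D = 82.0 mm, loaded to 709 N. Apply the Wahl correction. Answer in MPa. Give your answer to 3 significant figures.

Spring index C = D/d = 82.0/5.8 = 14.1379
K_W = (4C−1)/(4C−4) + 0.615/C = 55.552/52.552 + 0.0435 = 1.1006
τ₀ = 8FD/(πd³) = 8·709·82.0/(π·5.8³) = 465104/612.96 = 758.78 MPa
τ_max = K·τ₀ = 1.1006 × 758.78 = 835.1 MPa

835 MPa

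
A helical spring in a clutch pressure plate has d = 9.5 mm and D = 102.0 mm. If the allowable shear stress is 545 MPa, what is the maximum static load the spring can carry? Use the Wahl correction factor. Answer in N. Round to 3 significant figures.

1590 N

C = D/d = 102.0/9.5 = 10.7368
K_W = (4C−1)/(4C−4) + 0.615/C = 41.947/38.947 + 0.0573 = 1.1343
τ_max = K·8FD/(πd³) → F_max = τ_allow·πd³/(8DK)
F_max = 545·π·9.5³/(8·102.0·1.1343) = 1.468e+06/925.59 = 1586 N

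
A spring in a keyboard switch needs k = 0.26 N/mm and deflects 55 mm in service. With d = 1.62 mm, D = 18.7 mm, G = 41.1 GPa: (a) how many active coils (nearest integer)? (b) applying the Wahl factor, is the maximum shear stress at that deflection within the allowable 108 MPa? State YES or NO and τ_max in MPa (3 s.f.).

(a) 21 coils; (b) NO, τ_max = 178 MPa

N_a = Gd⁴/(8D³k) = (41.1×10³)(1.62⁴)/(8·18.7³·0.26) = 20.81 → N_a = 21
Actual rate k = Gd⁴/(8D³·21) = 0.25767 N/mm
Working load F = kδ = 0.25767·55 = 14.172 N
C = 18.7/1.62 = 11.5432; K_W = (4C−1)/(4C−4)+0.615/C = 1.1244
τ_max = K_W·8FD/(πd³) = 1.1244·158.73 = 178.48 MPa
τ_max > 108 MPa → exceeds allowable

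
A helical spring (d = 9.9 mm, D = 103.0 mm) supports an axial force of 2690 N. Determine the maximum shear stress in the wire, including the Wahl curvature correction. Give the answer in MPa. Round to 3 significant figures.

828 MPa

Spring index C = D/d = 103.0/9.9 = 10.4040
K_W = (4C−1)/(4C−4) + 0.615/C = 40.616/37.616 + 0.0591 = 1.1389
τ₀ = 8FD/(πd³) = 8·2690·103.0/(π·9.9³) = 2.21656e+06/3048.3 = 727.15 MPa
τ_max = K·τ₀ = 1.1389 × 727.15 = 828.13 MPa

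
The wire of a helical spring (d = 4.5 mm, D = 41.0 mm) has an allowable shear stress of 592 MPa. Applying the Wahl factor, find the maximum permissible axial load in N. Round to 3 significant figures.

445 N

C = D/d = 41.0/4.5 = 9.1111
K_W = (4C−1)/(4C−4) + 0.615/C = 35.444/32.444 + 0.0675 = 1.1600
τ_max = K·8FD/(πd³) → F_max = τ_allow·πd³/(8DK)
F_max = 592·π·4.5³/(8·41.0·1.1600) = 1.6948e+05/380.47 = 445.44 N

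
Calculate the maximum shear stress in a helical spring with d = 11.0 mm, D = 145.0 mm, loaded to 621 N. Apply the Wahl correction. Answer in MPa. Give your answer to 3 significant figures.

191 MPa

Spring index C = D/d = 145.0/11.0 = 13.1818
K_W = (4C−1)/(4C−4) + 0.615/C = 51.727/48.727 + 0.0467 = 1.1082
τ₀ = 8FD/(πd³) = 8·621·145.0/(π·11.0³) = 720360/4181.5 = 172.27 MPa
τ_max = K·τ₀ = 1.1082 × 172.27 = 190.92 MPa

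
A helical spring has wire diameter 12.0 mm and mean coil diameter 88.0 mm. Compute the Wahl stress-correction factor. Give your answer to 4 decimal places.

1.2023

C = D/d = 88.0/12.0 = 7.3333
K_W = (4C−1)/(4C−4) + 0.615/C = 28.333/25.333 + 0.0839 = 1.2023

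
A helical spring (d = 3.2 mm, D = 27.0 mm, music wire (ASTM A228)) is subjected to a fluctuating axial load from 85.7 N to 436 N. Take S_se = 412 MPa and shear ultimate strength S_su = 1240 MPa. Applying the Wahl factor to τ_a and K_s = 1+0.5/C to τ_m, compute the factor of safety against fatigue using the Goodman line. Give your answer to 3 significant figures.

C = D/d = 27.0/3.2 = 8.4375; K_W = (4C−1)/(4C−4)+0.615/C = 1.1737; K_s = 1+0.5/C = 1.0593
F_a = (F_max−F_min)/2 = 175.15 N; F_m = (F_max+F_min)/2 = 260.85 N
τ_a = K_W·8F_aD/(πd³) = 1.1737 × 367.51 = 431.35 MPa
τ_m = K_s·8F_mD/(πd³) = 1.0593 × 547.32 = 579.76 MPa
Goodman: 1/n_f = τ_a/S_se + τ_m/S_su = 431.35/412 + 579.76/1240 = 1.04697 + 0.46755 = 1.5145
n_f = 1/1.5145 = 0.6603

0.660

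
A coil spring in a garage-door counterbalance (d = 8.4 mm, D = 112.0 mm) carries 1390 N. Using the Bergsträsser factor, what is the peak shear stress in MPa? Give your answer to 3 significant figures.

Spring index C = D/d = 112.0/8.4 = 13.3333
K_B = (4C+2)/(4C−3) = 55.333/50.333 = 1.0993
τ₀ = 8FD/(πd³) = 8·1390·112.0/(π·8.4³) = 1.24544e+06/1862 = 668.86 MPa
τ_max = K·τ₀ = 1.0993 × 668.86 = 735.3 MPa

735 MPa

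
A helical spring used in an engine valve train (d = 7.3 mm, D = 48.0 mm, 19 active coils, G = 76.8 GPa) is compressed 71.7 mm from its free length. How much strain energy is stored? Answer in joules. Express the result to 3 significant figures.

33.3 J

k = Gd⁴/(8D³N_a) = (76.8×10³)(7.3⁴)/(8·48.0³·19) = 12.974 N/mm
U = ½kδ² = 0.5 × 12.974 × 71.7² = 33350 N·mm = 33.35 J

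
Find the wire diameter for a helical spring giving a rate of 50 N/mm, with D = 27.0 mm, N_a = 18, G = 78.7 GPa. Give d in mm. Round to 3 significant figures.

d = (8D³N_a·k / G)^(1/4) = (8·27.0³·18·50 / (78.7×10³))^0.25
  = (1800.7)^0.25 = 6.5142 mm

6.51 mm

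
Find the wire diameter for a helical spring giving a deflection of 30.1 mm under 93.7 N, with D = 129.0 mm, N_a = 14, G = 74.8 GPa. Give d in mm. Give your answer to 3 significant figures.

Required rate k = F/δ = 93.7/30.1 = 3.113 N/mm
d = (8D³N_a·k / G)^(1/4) = (8·129.0³·14·3.113 / (74.8×10³))^0.25
  = (10006)^0.25 = 10.0015 mm

10.0 mm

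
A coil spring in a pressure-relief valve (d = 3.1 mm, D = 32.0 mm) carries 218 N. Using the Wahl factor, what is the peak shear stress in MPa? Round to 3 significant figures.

Spring index C = D/d = 32.0/3.1 = 10.3226
K_W = (4C−1)/(4C−4) + 0.615/C = 40.290/37.290 + 0.0596 = 1.1400
τ₀ = 8FD/(πd³) = 8·218·32.0/(π·3.1³) = 55808/93.591 = 596.3 MPa
τ_max = K·τ₀ = 1.1400 × 596.3 = 679.79 MPa

680 MPa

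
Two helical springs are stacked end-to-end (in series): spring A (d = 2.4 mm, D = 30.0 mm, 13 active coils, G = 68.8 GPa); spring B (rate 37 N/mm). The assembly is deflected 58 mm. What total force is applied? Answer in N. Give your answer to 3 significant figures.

46.1 N

k_A = Gd⁴/(8D³N_a) = (68.8×10³)(2.4⁴)/(8·30.0³·13) = 0.8129 N/mm
Series: 1/k_eq = 1/0.8129 + 1/37 = 1.2572; k_eq = 0.79542 N/mm
F = k_eq·δ = 0.79542·58 = 46.135 N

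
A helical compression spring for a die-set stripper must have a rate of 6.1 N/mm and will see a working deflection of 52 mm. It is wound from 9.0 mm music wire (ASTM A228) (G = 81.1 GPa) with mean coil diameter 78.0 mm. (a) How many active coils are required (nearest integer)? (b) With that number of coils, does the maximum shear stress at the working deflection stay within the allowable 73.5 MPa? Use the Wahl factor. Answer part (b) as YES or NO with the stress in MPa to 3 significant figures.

(a) 23 coils; (b) NO, τ_max = 101 MPa

N_a = Gd⁴/(8D³k) = (81.1×10³)(9.0⁴)/(8·78.0³·6.1) = 22.98 → N_a = 23
Actual rate k = Gd⁴/(8D³·23) = 6.0938 N/mm
Working load F = kδ = 6.0938·52 = 316.88 N
C = 78.0/9.0 = 8.6667; K_W = (4C−1)/(4C−4)+0.615/C = 1.1688
τ_max = K_W·8FD/(πd³) = 1.1688·86.338 = 100.91 MPa
τ_max > 73.5 MPa → exceeds allowable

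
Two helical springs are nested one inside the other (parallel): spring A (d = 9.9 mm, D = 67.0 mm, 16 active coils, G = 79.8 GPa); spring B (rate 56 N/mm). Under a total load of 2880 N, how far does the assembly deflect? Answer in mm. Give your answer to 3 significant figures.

k_A = Gd⁴/(8D³N_a) = (79.8×10³)(9.9⁴)/(8·67.0³·16) = 19.912 N/mm
Parallel: k_eq = 19.912 + 56 = 75.912 N/mm
δ = F/k_eq = 2880/75.912 = 37.939 mm

37.9 mm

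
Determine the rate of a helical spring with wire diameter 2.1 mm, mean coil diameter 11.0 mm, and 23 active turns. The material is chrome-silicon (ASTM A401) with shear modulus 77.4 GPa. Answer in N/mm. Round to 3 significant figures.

k = Gd⁴/(8D³N_a) = (77.4×10³ × 2.1⁴) / (8 × 11.0³ × 23)
  = 1.50528e+06 / 244904 = 6.1464 N/mm

6.15 N/mm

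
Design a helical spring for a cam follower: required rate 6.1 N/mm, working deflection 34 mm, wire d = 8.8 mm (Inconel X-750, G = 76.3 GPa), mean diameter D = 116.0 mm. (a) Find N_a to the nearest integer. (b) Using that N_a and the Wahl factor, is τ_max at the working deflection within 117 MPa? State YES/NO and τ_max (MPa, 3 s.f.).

(a) 6 coils; (b) YES, τ_max = 99.7 MPa

N_a = Gd⁴/(8D³k) = (76.3×10³)(8.8⁴)/(8·116.0³·6.1) = 6.007 → N_a = 6
Actual rate k = Gd⁴/(8D³·6) = 6.1072 N/mm
Working load F = kδ = 6.1072·34 = 207.64 N
C = 116.0/8.8 = 13.1818; K_W = (4C−1)/(4C−4)+0.615/C = 1.1082
τ_max = K_W·8FD/(πd³) = 1.1082·90.005 = 99.746 MPa
τ_max ≤ 117 MPa → acceptable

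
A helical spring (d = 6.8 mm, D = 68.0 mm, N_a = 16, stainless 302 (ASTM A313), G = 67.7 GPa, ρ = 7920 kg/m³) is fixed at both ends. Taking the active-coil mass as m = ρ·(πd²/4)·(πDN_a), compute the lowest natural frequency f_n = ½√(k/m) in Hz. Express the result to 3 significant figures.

30.2 Hz

k = Gd⁴/(8D³N_a) = (67.7×10³)(6.8⁴)/(8·68.0³·16) = 3.5966 N/mm = 3596.6 N/m
Wire length L = πDN_a = π·68.0·16 = 3418.1 mm
m = ρ·(πd²/4)·L = 7920 × 36.317×10⁻⁶ m² × 3.4181 m = 0.98313 kg
f_n = ½√(k/m) = 0.5·√(3596.6/0.98313) = 0.5·√(3658.3) = 30.242 Hz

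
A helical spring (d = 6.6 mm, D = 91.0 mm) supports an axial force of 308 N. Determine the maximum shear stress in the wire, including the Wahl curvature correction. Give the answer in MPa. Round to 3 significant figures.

Spring index C = D/d = 91.0/6.6 = 13.7879
K_W = (4C−1)/(4C−4) + 0.615/C = 54.152/51.152 + 0.0446 = 1.1033
τ₀ = 8FD/(πd³) = 8·308·91.0/(π·6.6³) = 224224/903.2 = 248.26 MPa
τ_max = K·τ₀ = 1.1033 × 248.26 = 273.89 MPa

274 MPa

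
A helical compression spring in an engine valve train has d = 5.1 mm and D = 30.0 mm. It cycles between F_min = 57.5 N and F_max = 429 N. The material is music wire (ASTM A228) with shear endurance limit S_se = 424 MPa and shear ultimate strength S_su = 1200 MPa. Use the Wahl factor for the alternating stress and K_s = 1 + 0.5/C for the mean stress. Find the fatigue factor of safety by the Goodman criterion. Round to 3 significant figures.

C = D/d = 30.0/5.1 = 5.8824; K_W = (4C−1)/(4C−4)+0.615/C = 1.2582; K_s = 1+0.5/C = 1.0850
F_a = (F_max−F_min)/2 = 185.75 N; F_m = (F_max+F_min)/2 = 243.25 N
τ_a = K_W·8F_aD/(πd³) = 1.2582 × 106.97 = 134.59 MPa
τ_m = K_s·8F_mD/(πd³) = 1.0850 × 140.09 = 152 MPa
Goodman: 1/n_f = τ_a/S_se + τ_m/S_su = 134.59/424 + 152/1200 = 0.31743 + 0.12666 = 0.4441
n_f = 1/0.4441 = 2.252

2.25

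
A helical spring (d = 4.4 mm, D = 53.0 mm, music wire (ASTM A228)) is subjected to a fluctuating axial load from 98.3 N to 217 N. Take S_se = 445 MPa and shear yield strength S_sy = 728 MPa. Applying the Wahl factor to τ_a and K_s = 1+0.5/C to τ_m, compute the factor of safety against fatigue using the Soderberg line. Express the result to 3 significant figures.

C = D/d = 53.0/4.4 = 12.0455; K_W = (4C−1)/(4C−4)+0.615/C = 1.1190; K_s = 1+0.5/C = 1.0415
F_a = (F_max−F_min)/2 = 59.35 N; F_m = (F_max+F_min)/2 = 157.65 N
τ_a = K_W·8F_aD/(πd³) = 1.1190 × 94.033 = 105.22 MPa
τ_m = K_s·8F_mD/(πd³) = 1.0415 × 249.78 = 260.14 MPa
Soderberg: 1/n_f = τ_a/S_se + τ_m/S_sy = 105.22/445 + 260.14/728 = 0.23645 + 0.35734 = 0.59379
n_f = 1/0.59379 = 1.684

1.68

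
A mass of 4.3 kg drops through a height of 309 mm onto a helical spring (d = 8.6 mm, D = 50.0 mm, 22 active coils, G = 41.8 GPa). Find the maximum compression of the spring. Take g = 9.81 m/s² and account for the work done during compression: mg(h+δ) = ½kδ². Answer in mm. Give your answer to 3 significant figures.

54.3 mm

k = Gd⁴/(8D³N_a) = (41.8×10³)(8.6⁴)/(8·50.0³·22) = 10.393 N/mm
W = mg = 4.3 × 9.81 = 42.183 N
½kδ² − Wδ − Wh = 0 → δ = (W + √(W² + 2kWh))/k
δ = (42.183 + √(1779.4 + 270940))/10.393 = (42.183 + 522.23)/10.393 = 54.306 mm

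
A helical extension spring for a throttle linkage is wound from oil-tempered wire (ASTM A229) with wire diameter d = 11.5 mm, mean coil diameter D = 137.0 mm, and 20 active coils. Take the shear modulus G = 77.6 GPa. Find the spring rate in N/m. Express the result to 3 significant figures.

k = Gd⁴/(8D³N_a) = (77.6×10³ × 11.5⁴) / (8 × 137.0³ × 20)
  = 1.35723e+09 / 4.11416e+08 = 3.2989 N/mm = 3298.9 N/m

3300 N/m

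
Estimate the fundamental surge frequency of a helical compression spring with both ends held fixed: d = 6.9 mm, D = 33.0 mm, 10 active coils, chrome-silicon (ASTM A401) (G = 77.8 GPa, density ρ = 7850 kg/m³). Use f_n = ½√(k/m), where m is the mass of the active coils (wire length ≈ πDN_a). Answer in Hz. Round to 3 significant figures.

224 Hz

k = Gd⁴/(8D³N_a) = (77.8×10³)(6.9⁴)/(8·33.0³·10) = 61.34 N/mm = 61340 N/m
Wire length L = πDN_a = π·33.0·10 = 1036.7 mm
m = ρ·(πd²/4)·L = 7850 × 37.393×10⁻⁶ m² × 1.0367 m = 0.30431 kg
f_n = ½√(k/m) = 0.5·√(61340/0.30431) = 0.5·√(2.0157e+05) = 224.48 Hz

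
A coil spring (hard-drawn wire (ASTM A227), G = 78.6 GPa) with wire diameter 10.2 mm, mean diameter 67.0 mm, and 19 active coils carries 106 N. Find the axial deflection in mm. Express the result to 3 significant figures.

k = Gd⁴/(8D³N_a) = (78.6×10³)(10.2⁴)/(8·67.0³·19) = 18.61 N/mm
δ = F/k = 106 / 18.61 = 5.6957 mm

5.70 mm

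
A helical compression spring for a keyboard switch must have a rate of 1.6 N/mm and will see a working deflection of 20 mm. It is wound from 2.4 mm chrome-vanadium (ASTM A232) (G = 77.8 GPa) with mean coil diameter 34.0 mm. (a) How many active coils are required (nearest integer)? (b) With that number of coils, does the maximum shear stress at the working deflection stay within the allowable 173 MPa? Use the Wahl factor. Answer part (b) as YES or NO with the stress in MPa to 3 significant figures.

(a) 5 coils; (b) NO, τ_max = 226 MPa

N_a = Gd⁴/(8D³k) = (77.8×10³)(2.4⁴)/(8·34.0³·1.6) = 5.131 → N_a = 5
Actual rate k = Gd⁴/(8D³·5) = 1.6418 N/mm
Working load F = kδ = 1.6418·20 = 32.837 N
C = 34.0/2.4 = 14.1667; K_W = (4C−1)/(4C−4)+0.615/C = 1.1004
τ_max = K_W·8FD/(πd³) = 1.1004·205.66 = 226.3 MPa
τ_max > 173 MPa → exceeds allowable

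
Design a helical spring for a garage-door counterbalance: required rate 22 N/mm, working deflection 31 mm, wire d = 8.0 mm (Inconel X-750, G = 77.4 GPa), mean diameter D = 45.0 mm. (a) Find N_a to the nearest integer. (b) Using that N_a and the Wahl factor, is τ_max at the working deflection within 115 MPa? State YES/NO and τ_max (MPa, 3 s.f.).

(a) 20 coils; (b) NO, τ_max = 192 MPa

N_a = Gd⁴/(8D³k) = (77.4×10³)(8.0⁴)/(8·45.0³·22) = 19.77 → N_a = 20
Actual rate k = Gd⁴/(8D³·20) = 21.744 N/mm
Working load F = kδ = 21.744·31 = 674.07 N
C = 45.0/8.0 = 5.6250; K_W = (4C−1)/(4C−4)+0.615/C = 1.2715
τ_max = K_W·8FD/(πd³) = 1.2715·150.86 = 191.82 MPa
τ_max > 115 MPa → exceeds allowable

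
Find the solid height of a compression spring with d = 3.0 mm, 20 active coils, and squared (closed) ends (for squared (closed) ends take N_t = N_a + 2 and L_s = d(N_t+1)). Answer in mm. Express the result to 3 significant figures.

squared (closed) ends: N_t = N_a + 2 = 20 + 2 = 22
L_s = d·(N_t+1) = 3.0 × 23 = 69 mm

69.0 mm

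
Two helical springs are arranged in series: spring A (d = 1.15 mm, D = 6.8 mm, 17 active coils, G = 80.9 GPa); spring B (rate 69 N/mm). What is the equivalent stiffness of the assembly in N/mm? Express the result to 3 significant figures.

k_A = Gd⁴/(8D³N_a) = (80.9×10³)(1.15⁴)/(8·6.8³·17) = 3.3088 N/mm
Series: 1/k_eq = 1/3.3088 + 1/69 = 0.31671; k_eq = 3.1574 N/mm

3.16 N/mm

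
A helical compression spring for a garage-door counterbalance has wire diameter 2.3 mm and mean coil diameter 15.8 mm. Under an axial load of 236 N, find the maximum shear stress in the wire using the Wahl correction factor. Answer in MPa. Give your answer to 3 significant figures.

950 MPa

Spring index C = D/d = 15.8/2.3 = 6.8696
K_W = (4C−1)/(4C−4) + 0.615/C = 26.478/23.478 + 0.0895 = 1.2173
τ₀ = 8FD/(πd³) = 8·236·15.8/(π·2.3³) = 29830.4/38.224 = 780.42 MPa
τ_max = K·τ₀ = 1.2173 × 780.42 = 950 MPa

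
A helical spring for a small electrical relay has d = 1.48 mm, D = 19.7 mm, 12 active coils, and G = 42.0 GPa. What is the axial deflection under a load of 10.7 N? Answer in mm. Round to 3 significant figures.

39.0 mm

k = Gd⁴/(8D³N_a) = (42.0×10³)(1.48⁴)/(8·19.7³·12) = 0.27455 N/mm
δ = F/k = 10.7 / 0.27455 = 38.972 mm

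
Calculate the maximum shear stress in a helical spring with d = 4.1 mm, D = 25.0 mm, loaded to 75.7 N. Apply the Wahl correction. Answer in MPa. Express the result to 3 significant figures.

Spring index C = D/d = 25.0/4.1 = 6.0976
K_W = (4C−1)/(4C−4) + 0.615/C = 23.390/20.390 + 0.1009 = 1.2480
τ₀ = 8FD/(πd³) = 8·75.7·25.0/(π·4.1³) = 15140/216.52 = 69.924 MPa
τ_max = K·τ₀ = 1.2480 × 69.924 = 87.264 MPa

87.3 MPa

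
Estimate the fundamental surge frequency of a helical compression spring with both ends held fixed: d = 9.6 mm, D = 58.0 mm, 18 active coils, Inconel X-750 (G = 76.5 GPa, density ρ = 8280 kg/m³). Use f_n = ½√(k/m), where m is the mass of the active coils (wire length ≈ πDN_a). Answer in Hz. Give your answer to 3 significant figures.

54.2 Hz

k = Gd⁴/(8D³N_a) = (76.5×10³)(9.6⁴)/(8·58.0³·18) = 23.126 N/mm = 23126 N/m
Wire length L = πDN_a = π·58.0·18 = 3279.8 mm
m = ρ·(πd²/4)·L = 8280 × 72.382×10⁻⁶ m² × 3.2798 m = 1.9657 kg
f_n = ½√(k/m) = 0.5·√(23126/1.9657) = 0.5·√(11765) = 54.233 Hz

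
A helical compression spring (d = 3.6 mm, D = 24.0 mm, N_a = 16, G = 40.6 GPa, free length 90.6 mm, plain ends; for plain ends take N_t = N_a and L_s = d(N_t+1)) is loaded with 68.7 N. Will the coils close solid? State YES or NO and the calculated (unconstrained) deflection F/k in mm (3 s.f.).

NO, δ = 17.8 mm

k = Gd⁴/(8D³N_a) = (40.6×10³)(3.6⁴)/(8·24.0³·16) = 3.8538 N/mm
N_t = 16; L_s = 3.6·17 = 61.2 mm; δ_solid = L₀ − L_s = 90.6 − 61.2 = 29.4 mm
δ = F/k = 68.7/3.8538 = 17.826 mm
δ < δ_solid → spring does not go solid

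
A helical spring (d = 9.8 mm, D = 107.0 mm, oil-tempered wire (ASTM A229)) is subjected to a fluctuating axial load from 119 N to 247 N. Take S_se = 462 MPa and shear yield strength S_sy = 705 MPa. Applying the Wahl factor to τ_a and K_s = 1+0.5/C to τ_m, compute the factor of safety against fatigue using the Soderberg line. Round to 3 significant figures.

8.07

C = D/d = 107.0/9.8 = 10.9184; K_W = (4C−1)/(4C−4)+0.615/C = 1.1319; K_s = 1+0.5/C = 1.0458
F_a = (F_max−F_min)/2 = 64 N; F_m = (F_max+F_min)/2 = 183 N
τ_a = K_W·8F_aD/(πd³) = 1.1319 × 18.528 = 20.973 MPa
τ_m = K_s·8F_mD/(πd³) = 1.0458 × 52.978 = 55.404 MPa
Soderberg: 1/n_f = τ_a/S_se + τ_m/S_sy = 20.973/462 + 55.404/705 = 0.04540 + 0.07859 = 0.12398
n_f = 1/0.12398 = 8.066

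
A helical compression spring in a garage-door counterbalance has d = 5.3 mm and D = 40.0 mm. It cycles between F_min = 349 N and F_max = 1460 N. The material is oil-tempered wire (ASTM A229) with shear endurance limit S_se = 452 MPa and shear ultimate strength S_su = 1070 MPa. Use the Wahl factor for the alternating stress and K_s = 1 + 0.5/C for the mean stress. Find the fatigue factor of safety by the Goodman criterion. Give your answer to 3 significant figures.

0.616

C = D/d = 40.0/5.3 = 7.5472; K_W = (4C−1)/(4C−4)+0.615/C = 1.1960; K_s = 1+0.5/C = 1.0662
F_a = (F_max−F_min)/2 = 555.5 N; F_m = (F_max+F_min)/2 = 904.5 N
τ_a = K_W·8F_aD/(πd³) = 1.1960 × 380.06 = 454.57 MPa
τ_m = K_s·8F_mD/(πd³) = 1.0662 × 618.84 = 659.84 MPa
Goodman: 1/n_f = τ_a/S_se + τ_m/S_su = 454.57/452 + 659.84/1070 = 1.00569 + 0.61667 = 1.6224
n_f = 1/1.6224 = 0.6164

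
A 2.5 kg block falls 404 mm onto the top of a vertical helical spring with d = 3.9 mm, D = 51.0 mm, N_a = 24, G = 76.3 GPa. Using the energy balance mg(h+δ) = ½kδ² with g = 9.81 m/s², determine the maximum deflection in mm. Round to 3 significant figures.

k = Gd⁴/(8D³N_a) = (76.3×10³)(3.9⁴)/(8·51.0³·24) = 0.69306 N/mm
W = mg = 2.5 × 9.81 = 24.525 N
½kδ² − Wδ − Wh = 0 → δ = (W + √(W² + 2kWh))/k
δ = (24.525 + √(601.48 + 13733.8))/0.69306 = (24.525 + 119.73)/0.69306 = 208.14 mm

208 mm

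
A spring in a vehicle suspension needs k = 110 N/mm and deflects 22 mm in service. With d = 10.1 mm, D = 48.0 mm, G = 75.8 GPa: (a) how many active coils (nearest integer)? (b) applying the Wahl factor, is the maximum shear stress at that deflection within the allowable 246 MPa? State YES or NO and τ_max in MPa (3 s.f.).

(a) 8 coils; (b) NO, τ_max = 387 MPa

N_a = Gd⁴/(8D³k) = (75.8×10³)(10.1⁴)/(8·48.0³·110) = 8.105 → N_a = 8
Actual rate k = Gd⁴/(8D³·8) = 111.44 N/mm
Working load F = kδ = 111.44·22 = 2451.7 N
C = 48.0/10.1 = 4.7525; K_W = (4C−1)/(4C−4)+0.615/C = 1.3293
τ_max = K_W·8FD/(πd³) = 1.3293·290.86 = 386.64 MPa
τ_max > 246 MPa → exceeds allowable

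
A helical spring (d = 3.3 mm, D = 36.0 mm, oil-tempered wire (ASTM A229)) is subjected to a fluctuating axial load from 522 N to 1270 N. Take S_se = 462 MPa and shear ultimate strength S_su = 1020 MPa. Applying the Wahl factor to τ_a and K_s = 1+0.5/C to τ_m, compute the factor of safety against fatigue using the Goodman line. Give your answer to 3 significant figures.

C = D/d = 36.0/3.3 = 10.9091; K_W = (4C−1)/(4C−4)+0.615/C = 1.1321; K_s = 1+0.5/C = 1.0458
F_a = (F_max−F_min)/2 = 374 N; F_m = (F_max+F_min)/2 = 896 N
τ_a = K_W·8F_aD/(πd³) = 1.1321 × 954.05 = 1080 MPa
τ_m = K_s·8F_mD/(πd³) = 1.0458 × 2285.6 = 2390.4 MPa
Goodman: 1/n_f = τ_a/S_se + τ_m/S_su = 1080/462 + 2390.4/1020 = 2.33777 + 2.34353 = 4.6813
n_f = 1/4.6813 = 0.2136

0.214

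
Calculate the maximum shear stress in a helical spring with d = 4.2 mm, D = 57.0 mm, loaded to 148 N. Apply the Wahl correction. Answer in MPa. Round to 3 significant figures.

320 MPa

Spring index C = D/d = 57.0/4.2 = 13.5714
K_W = (4C−1)/(4C−4) + 0.615/C = 53.286/50.286 + 0.0453 = 1.1050
τ₀ = 8FD/(πd³) = 8·148·57.0/(π·4.2³) = 67488/232.75 = 289.95 MPa
τ_max = K·τ₀ = 1.1050 × 289.95 = 320.39 MPa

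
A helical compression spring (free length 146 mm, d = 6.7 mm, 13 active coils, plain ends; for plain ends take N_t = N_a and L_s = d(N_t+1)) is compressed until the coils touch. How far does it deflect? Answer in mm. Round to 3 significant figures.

52.2 mm

N_t = 13; L_s = 6.7·14 = 93.8 mm
δ_solid = L₀ − L_s = 146 − 93.8 = 52.2 mm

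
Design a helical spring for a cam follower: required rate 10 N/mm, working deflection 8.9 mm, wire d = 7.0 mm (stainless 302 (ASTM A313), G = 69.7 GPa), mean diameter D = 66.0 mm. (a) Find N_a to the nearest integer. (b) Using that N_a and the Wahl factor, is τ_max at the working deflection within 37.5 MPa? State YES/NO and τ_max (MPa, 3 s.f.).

N_a = Gd⁴/(8D³k) = (69.7×10³)(7.0⁴)/(8·66.0³·10) = 7.276 → N_a = 7
Actual rate k = Gd⁴/(8D³·7) = 10.395 N/mm
Working load F = kδ = 10.395·8.9 = 92.511 N
C = 66.0/7.0 = 9.4286; K_W = (4C−1)/(4C−4)+0.615/C = 1.1542
τ_max = K_W·8FD/(πd³) = 1.1542·45.33 = 52.32 MPa
τ_max > 37.5 MPa → exceeds allowable

(a) 7 coils; (b) NO, τ_max = 52.3 MPa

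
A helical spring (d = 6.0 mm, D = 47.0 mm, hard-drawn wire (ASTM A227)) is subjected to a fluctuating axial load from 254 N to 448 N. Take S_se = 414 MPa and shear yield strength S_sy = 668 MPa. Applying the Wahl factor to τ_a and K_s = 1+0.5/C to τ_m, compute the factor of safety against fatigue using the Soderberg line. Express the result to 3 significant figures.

2.16

C = D/d = 47.0/6.0 = 7.8333; K_W = (4C−1)/(4C−4)+0.615/C = 1.1883; K_s = 1+0.5/C = 1.0638
F_a = (F_max−F_min)/2 = 97 N; F_m = (F_max+F_min)/2 = 351 N
τ_a = K_W·8F_aD/(πd³) = 1.1883 × 53.747 = 63.866 MPa
τ_m = K_s·8F_mD/(πd³) = 1.0638 × 194.49 = 206.9 MPa
Soderberg: 1/n_f = τ_a/S_se + τ_m/S_sy = 63.866/414 + 206.9/668 = 0.15427 + 0.30973 = 0.464
n_f = 1/0.464 = 2.155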